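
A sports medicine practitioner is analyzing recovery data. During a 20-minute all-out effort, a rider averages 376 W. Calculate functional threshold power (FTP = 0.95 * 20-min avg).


FTP = 0.95 * 376
= 357.2 W

357.2 W


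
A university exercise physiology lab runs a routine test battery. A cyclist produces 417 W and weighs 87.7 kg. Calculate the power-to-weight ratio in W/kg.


P/W = power / mass
= 417 / 87.7
= 4.755 W/kg

4.755 W/kg


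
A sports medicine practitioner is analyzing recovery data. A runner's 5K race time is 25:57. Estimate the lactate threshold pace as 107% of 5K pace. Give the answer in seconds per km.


Total race time = 25*60 + 57 = 1557 seconds
5K pace = 1557 / 5 = 311.4 sec/km
LT pace = 311.4 * 1.07 = 333.2 sec/km

333.2 s/km


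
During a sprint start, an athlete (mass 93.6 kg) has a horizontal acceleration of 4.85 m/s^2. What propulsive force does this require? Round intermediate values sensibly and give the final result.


Propulsive force = mass * acceleration
= 93.6 kg * 4.85 m/s^2
= 453.96 N

453.96 N


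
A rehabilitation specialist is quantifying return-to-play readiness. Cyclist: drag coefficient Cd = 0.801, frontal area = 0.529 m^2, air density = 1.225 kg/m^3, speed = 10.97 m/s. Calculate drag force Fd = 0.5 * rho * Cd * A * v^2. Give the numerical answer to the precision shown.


v^2 = 10.97^2 = 120.3409
Fd = 0.5 * 1.225 * 0.801 * 0.529 * 120.3409
= 31.233 N

31.233 N


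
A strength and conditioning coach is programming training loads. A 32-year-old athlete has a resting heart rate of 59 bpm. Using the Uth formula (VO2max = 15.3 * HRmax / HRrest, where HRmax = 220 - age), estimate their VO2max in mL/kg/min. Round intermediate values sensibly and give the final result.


HRmax = 220 - 32 = 188 bpm
Ratio = HRmax / HRrest = 188 / 59 = 3.1864
VO2max = 15.3 * 3.1864 = 48.75 mL/kg/min

48.75 mL/kg/min


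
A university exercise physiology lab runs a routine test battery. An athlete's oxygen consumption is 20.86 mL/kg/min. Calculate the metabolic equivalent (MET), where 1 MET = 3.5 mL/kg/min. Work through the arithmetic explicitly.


MET = VO2 / 3.5
= 20.86 / 3.5
= 5.96 METs

5.96 METs


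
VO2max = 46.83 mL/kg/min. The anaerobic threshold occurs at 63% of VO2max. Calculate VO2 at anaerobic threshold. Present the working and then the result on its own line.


AT fraction = 63 / 100 = 0.63
AT VO2 = 46.83 * 0.63
= 29.5 mL/kg/min

29.5 mL/kg/min


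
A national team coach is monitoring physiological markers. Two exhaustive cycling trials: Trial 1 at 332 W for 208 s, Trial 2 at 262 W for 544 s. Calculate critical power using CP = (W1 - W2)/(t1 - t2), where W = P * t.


W1 = 332 * 208 = 69056 J
W2 = 262 * 544 = 142528 J
CP = (69056 - 142528) / (208 - 544)
= -73472 / -336
= 218.67 W

218.67 W


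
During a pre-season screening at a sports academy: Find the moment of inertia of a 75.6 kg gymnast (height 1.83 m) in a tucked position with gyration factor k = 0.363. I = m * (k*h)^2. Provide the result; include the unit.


Radius of gyration = 0.363 * 1.83 = 0.66429 m
I = 75.6 * 0.66429^2
= 75.6 * 0.441281
= 33.361 kg*m^2

33.361 kg*m^2


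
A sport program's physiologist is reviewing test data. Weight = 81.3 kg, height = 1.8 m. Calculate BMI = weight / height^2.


height^2 = 1.8^2 = 3.24
BMI = 81.3 / 3.24 = 25.09 kg/m^2

25.09 kg/m^2


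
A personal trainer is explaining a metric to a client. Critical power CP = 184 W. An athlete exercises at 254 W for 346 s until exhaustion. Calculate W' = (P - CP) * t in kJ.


P - CP = 254 - 184 = 70 W
W' = 70 * 346 = 24220 J
= 24220 / 1000 = 24.22 kJ

24.22 kJ


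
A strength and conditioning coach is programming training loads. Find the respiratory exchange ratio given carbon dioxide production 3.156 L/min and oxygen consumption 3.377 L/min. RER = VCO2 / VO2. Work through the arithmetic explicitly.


VCO2 = 3.156 L/min
VO2 = 3.377 L/min
RER = 3.156 / 3.377 = 0.9346

0.9346


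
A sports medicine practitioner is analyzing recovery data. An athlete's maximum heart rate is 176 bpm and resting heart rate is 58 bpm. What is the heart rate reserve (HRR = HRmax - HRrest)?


HRR = HRmax - HRrest
= 176 - 58
= 118 bpm

118 bpm


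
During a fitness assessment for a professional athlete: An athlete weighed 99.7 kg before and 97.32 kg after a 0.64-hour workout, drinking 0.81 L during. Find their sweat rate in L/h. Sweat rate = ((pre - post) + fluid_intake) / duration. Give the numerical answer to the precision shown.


Body mass change = 2.38 kg
Total sweat loss = 2.38 + 0.81 = 3.19 L
Rate = 3.19 / 0.64 = 4.984 L/h

4.984 L/h


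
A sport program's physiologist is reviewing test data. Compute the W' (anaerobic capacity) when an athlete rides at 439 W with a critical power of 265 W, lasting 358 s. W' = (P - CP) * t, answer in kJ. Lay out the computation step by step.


Above-CP power = 174 W
Duration = 358 s
W' = 174 * 358 = 62292 J
Convert: 62292 / 1000 = 62.292 kJ

62.292 kJ


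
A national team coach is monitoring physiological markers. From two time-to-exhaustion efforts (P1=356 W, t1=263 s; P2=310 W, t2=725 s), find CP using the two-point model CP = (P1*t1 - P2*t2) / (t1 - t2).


Work in trial 1 = 93628 J
Work in trial 2 = 224750 J
Delta work = -131122 J
Delta time = -462 s
CP = -131122 / -462 = 283.81 W

283.81 W


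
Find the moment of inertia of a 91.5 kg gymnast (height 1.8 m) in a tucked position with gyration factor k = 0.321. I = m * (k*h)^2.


Radius of gyration = 0.321 * 1.8 = 0.5778 m
I = 91.5 * 0.5778^2
= 91.5 * 0.333853
= 30.548 kg*m^2

30.548 kg*m^2


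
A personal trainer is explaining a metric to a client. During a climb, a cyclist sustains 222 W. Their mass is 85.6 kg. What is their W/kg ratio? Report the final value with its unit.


Power-to-weight = 222 W / 85.6 kg
= 2.593 W/kg

2.593 W/kg


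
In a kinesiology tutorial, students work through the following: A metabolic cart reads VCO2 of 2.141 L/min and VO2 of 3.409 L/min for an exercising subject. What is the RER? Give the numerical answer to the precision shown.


RER = VCO2 / VO2 = 2.141 / 3.409 = 0.628

0.628


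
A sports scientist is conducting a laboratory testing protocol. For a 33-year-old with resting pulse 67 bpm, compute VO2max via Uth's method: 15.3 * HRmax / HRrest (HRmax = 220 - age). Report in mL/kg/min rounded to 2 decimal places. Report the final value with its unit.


Step 1: HRmax = 220 - 33 = 187 bpm
Step 2: Ratio = 187 / 67 = 2.791
Step 3: VO2max = 15.3 * 2.791 = 42.7 mL/kg/min

42.7 mL/kg/min


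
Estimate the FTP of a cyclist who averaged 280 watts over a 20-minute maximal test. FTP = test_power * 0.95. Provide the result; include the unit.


FTP = 280 * 0.95 = 266.0 W

266.0 W


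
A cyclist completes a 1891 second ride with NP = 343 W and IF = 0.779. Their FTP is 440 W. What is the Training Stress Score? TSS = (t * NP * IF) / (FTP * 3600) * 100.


t * NP * IF = 1891 * 343 * 0.779 = 505269.527
FTP * 3600 = 1584000
TSS = (505269.527 / 1584000) * 100 = 31.9

31.9 TSS


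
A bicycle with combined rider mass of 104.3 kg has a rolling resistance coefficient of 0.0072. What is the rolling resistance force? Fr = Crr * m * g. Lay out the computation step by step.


Fr = 0.0072 * 104.3 * 9.81
= 0.75096 * 9.81
= 7.367 N

7.367 N


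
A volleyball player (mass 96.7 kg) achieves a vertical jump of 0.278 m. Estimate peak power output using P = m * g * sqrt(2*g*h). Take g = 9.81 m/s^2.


2 * g * h = 2 * 9.81 * 0.278 = 5.45436
sqrt(5.45436) = 2.335457 m/s
P = 96.7 * 9.81 * 2.335457 = 2215.48 W

2215.48 W


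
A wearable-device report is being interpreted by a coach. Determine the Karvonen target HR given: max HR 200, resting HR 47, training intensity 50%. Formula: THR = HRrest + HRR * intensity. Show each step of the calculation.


HRR = HRmax - HRrest = 200 - 47 = 153
THR = 47 + 153 * 0.5
= 123.5 bpm

123.5 bpm


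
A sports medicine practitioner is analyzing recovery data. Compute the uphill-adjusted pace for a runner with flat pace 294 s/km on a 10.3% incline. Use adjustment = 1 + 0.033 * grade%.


Adjustment factor = 1 + 0.033 * 10.3 = 1.3399
Grade-adjusted pace = 294 * 1.3399 = 393.93 s/km

393.93 s/km


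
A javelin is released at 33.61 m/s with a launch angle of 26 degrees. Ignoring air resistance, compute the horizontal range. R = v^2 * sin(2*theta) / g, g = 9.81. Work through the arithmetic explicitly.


Launch speed squared = 1129.6321
sin(2 * 26 deg) = 0.788011
Range = 1129.6321 * 0.788011 / 9.81
= 90.74 m

90.74 m


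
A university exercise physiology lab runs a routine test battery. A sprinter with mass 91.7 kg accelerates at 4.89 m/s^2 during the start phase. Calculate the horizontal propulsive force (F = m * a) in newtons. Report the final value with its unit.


F = m * a
= 91.7 * 4.89
= 448.41 N

448.41 N


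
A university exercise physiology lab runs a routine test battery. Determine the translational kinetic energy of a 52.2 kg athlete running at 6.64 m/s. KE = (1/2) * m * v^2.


KE = 0.5 * m * v^2
= 0.5 * 52.2 * 6.64^2
= 0.5 * 52.2 * 44.0896
= 1150.74 J

1150.74 J


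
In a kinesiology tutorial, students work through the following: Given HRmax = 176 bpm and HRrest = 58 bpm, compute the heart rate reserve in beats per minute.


Heart rate reserve = maximum HR minus resting HR
HRR = 176 - 58 = 118 bpm

118 bpm


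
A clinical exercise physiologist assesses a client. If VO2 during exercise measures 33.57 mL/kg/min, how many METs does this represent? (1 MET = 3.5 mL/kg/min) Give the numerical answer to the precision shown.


METs = VO2 / 3.5 = 33.57 / 3.5 = 9.59

9.59 METs


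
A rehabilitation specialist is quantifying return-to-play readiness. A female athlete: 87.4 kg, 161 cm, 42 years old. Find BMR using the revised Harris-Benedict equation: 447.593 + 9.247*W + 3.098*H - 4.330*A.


Intercept = 447.593
Weight contribution = 9.247 * 87.4 = 808.1878
Height contribution = 3.098 * 161 = 498.778
Age contribution = 4.33 * 42 = 181.86
BMR = 447.593 + 808.1878 + 498.778 - 181.86
= 1572.7 kcal/day

1572.7 kcal/day


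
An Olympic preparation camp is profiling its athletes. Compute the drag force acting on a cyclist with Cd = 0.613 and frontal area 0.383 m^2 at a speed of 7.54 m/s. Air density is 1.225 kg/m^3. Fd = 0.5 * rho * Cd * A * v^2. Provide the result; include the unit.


Step 1: v^2 = 56.8516
Step 2: Fd = 0.5 * 1.225 * 0.613 * 0.383 * 56.8516
= 8.175 N

8.175 N


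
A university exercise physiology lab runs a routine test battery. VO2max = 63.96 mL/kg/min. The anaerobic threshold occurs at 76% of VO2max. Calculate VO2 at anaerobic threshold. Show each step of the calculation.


AT fraction = 76 / 100 = 0.76
AT VO2 = 63.96 * 0.76
= 48.61 mL/kg/min

48.61 mL/kg/min


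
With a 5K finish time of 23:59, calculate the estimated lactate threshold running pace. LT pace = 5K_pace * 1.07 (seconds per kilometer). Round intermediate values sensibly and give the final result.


Race duration = 1439 s for 5 km
Average pace = 1439 / 5 = 287.8 s/km
LT pace = 287.8 * 1.07
= 307.95 s/km

307.95 s/km


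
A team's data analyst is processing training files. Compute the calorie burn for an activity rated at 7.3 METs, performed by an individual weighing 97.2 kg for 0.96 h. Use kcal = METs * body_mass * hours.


Product of METs and mass = 7.3 * 97.2 = 709.56
Total kcal = 709.56 * 0.96 = 681.18 kcal

681.18 kcal


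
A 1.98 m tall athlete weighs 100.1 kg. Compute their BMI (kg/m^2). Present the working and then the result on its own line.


height^2 = 3.9204 m^2
BMI = 100.1 / 3.9204 = 25.53 kg/m^2

25.53 kg/m^2


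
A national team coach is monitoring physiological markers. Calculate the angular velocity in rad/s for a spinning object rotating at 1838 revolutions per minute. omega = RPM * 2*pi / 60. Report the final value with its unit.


omega = RPM * 2*pi / 60
= 1838 * 6.28318531 / 60
= 192.475 rad/s

192.475 rad/s


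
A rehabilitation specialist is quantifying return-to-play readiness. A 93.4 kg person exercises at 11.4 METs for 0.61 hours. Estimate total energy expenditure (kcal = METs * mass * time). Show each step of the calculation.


Energy = METs * mass(kg) * time(h)
= 11.4 * 93.4 * 0.61
= 649.5 kcal

649.5 kcal


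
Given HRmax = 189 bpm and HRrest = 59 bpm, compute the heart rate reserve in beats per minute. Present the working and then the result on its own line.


Heart rate reserve = maximum HR minus resting HR
HRR = 189 - 59 = 130 bpm

130 bpm


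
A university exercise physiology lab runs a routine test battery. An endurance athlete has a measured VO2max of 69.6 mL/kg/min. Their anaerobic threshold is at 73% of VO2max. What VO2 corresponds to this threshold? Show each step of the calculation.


Anaerobic threshold VO2 = VO2max * 73%
= 69.6 * 0.73
= 50.81 mL/kg/min

50.81 mL/kg/min


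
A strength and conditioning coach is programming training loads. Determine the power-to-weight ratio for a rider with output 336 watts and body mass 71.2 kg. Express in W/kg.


P/W = 336 / 71.2 = 4.719 W/kg

4.719 W/kg


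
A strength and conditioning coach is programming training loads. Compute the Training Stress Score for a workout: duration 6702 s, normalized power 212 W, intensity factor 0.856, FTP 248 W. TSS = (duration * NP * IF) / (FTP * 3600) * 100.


Product = 6702 * 212 * 0.856 = 1216225.344
Base = 248 * 3600 = 892800
TSS = 1216225.344 / 892800 * 100 = 136.23

136.23 TSS


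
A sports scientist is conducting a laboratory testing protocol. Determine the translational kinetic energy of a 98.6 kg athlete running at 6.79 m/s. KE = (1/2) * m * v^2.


KE = 0.5 * m * v^2
= 0.5 * 98.6 * 6.79^2
= 0.5 * 98.6 * 46.1041
= 2272.93 J

2272.93 J


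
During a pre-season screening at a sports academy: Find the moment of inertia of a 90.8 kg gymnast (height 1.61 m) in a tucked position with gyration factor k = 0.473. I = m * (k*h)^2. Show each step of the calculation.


Radius of gyration = 0.473 * 1.61 = 0.76153 m
I = 90.8 * 0.76153^2
= 90.8 * 0.579928
= 52.657 kg*m^2

52.657 kg*m^2


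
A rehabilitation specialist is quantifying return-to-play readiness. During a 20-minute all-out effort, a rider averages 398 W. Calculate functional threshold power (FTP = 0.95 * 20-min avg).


FTP = 0.95 * 398
= 378.1 W

378.1 W


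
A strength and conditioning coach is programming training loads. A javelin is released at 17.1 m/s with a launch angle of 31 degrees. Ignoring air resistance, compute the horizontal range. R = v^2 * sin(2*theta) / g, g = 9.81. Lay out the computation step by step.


Launch speed squared = 292.41
sin(2 * 31 deg) = 0.882948
Range = 292.41 * 0.882948 / 9.81
= 26.318 m

26.318 m


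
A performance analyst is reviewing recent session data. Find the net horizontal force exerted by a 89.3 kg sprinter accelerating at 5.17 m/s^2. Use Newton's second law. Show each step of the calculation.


Newton's second law: F = m * a
F = 89.3 * 5.17 = 461.68 N

461.68 N


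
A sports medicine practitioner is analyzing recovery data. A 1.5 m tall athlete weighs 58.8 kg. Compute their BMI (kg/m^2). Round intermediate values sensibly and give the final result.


height^2 = 2.25 m^2
BMI = 58.8 / 2.25 = 26.13 kg/m^2

26.13 kg/m^2


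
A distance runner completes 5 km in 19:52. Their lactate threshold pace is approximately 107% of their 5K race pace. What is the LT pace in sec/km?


Convert to seconds: 19 min 52 s = 1192 s
Pace per km = 1192 / 5 = 238.4 s/km
LT pace = 238.4 * 1.07 = 255.09 s/km

255.09 s/km


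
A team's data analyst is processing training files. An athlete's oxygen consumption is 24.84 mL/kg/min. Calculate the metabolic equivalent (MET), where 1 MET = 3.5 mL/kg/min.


MET = VO2 / 3.5
= 24.84 / 3.5
= 7.1 METs

7.1 METs


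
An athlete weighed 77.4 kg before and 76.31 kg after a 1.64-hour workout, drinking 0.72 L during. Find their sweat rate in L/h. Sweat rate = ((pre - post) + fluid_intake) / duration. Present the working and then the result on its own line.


Body mass change = 1.09 kg
Total sweat loss = 1.09 + 0.72 = 1.81 L
Rate = 1.81 / 1.64 = 1.104 L/h

1.104 L/h


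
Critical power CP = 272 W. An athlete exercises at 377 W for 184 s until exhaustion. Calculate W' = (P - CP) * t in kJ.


P - CP = 377 - 272 = 105 W
W' = 105 * 184 = 19320 J
= 19320 / 1000 = 19.32 kJ

19.32 kJ


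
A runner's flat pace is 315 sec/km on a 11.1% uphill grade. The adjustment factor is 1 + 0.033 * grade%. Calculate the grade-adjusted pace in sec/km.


Factor = 1 + 0.033 * 11.1 = 1.3663
Adjusted pace = 315 * 1.3663
= 430.38 sec/km

430.38 s/km


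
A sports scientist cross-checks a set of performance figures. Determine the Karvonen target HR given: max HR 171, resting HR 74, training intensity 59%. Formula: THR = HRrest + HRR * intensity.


HRR = HRmax - HRrest = 171 - 74 = 97
THR = 74 + 97 * 0.59
= 131.23 bpm

131.23 bpm


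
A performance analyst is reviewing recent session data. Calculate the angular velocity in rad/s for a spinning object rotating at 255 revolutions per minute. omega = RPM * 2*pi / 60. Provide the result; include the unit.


omega = RPM * 2*pi / 60
= 255 * 6.28318531 / 60
= 26.704 rad/s

26.704 rad/s


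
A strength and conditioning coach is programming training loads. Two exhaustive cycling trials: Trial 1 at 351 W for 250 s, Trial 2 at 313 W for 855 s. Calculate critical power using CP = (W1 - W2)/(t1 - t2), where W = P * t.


W1 = 351 * 250 = 87750 J
W2 = 313 * 855 = 267615 J
CP = (87750 - 267615) / (250 - 855)
= -179865 / -605
= 297.3 W

297.3 W


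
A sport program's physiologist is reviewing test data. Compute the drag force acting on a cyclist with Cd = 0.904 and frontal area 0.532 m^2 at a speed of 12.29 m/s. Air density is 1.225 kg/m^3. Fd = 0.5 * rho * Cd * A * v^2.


Step 1: v^2 = 151.0441
Step 2: Fd = 0.5 * 1.225 * 0.904 * 0.532 * 151.0441
= 44.493 N

44.493 N


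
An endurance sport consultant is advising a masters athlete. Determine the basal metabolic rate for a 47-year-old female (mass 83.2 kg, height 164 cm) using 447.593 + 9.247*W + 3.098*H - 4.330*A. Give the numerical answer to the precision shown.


BMR = 447.593 + 9.247*83.2 + 3.098*164 - 4.330*47
= 1521.51 kcal/day

1521.51 kcal/day


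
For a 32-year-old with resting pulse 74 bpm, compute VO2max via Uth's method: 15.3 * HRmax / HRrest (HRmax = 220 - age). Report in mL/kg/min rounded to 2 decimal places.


Step 1: HRmax = 220 - 32 = 188 bpm
Step 2: Ratio = 188 / 74 = 2.5405
Step 3: VO2max = 15.3 * 2.5405 = 38.87 mL/kg/min

38.87 mL/kg/min


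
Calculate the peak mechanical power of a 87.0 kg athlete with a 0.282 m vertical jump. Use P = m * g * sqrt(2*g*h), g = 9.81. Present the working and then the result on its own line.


First, sqrt(2gh) = sqrt(2 * 9.81 * 0.282)
= sqrt(5.53284) = 2.352199 m/s
Power = 87.0 * 9.81 * 2.352199 = 2007.53 W

2007.53 W


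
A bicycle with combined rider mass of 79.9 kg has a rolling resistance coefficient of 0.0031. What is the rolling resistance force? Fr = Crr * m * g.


Fr = 0.0031 * 79.9 * 9.81
= 0.24769 * 9.81
= 2.43 N

2.43 N


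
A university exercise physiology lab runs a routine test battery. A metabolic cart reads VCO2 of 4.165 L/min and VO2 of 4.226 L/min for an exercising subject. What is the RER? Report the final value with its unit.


RER = VCO2 / VO2 = 4.165 / 4.226 = 0.9856

0.9856


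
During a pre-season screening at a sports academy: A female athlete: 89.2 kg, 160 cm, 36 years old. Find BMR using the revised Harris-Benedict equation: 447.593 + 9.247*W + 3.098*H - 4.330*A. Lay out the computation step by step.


Intercept = 447.593
Weight contribution = 9.247 * 89.2 = 824.8324
Height contribution = 3.098 * 160 = 495.68
Age contribution = 4.33 * 36 = 155.88
BMR = 447.593 + 824.8324 + 495.68 - 155.88
= 1612.23 kcal/day

1612.23 kcal/day


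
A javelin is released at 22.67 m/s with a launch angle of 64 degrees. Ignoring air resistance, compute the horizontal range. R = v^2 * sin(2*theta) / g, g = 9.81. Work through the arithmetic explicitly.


Launch speed squared = 513.9289
sin(2 * 64 deg) = 0.788011
Range = 513.9289 * 0.788011 / 9.81
= 41.283 m

41.283 m


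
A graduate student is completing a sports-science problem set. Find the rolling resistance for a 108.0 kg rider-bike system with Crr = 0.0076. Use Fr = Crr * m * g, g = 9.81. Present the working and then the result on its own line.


m * g = 108.0 * 9.81 = 1059.48 N
Fr = 0.0076 * 1059.48 = 8.052 N

8.052 N


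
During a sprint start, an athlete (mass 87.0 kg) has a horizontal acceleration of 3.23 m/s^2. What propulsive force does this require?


Propulsive force = mass * acceleration
= 87.0 kg * 3.23 m/s^2
= 281.01 N

281.01 N


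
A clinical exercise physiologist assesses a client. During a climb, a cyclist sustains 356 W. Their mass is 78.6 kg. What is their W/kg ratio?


Power-to-weight = 356 W / 78.6 kg
= 4.529 W/kg

4.529 W/kg


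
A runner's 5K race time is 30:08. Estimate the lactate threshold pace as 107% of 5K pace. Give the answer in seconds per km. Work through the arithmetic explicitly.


Total race time = 30*60 + 8 = 1808 seconds
5K pace = 1808 / 5 = 361.6 sec/km
LT pace = 361.6 * 1.07 = 386.91 sec/km

386.91 s/km


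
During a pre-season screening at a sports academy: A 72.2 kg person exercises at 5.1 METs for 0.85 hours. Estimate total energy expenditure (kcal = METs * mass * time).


Energy = METs * mass(kg) * time(h)
= 5.1 * 72.2 * 0.85
= 312.99 kcal

312.99 kcal


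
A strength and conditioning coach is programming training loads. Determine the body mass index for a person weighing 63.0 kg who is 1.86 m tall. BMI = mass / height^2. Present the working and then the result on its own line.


BMI = mass / height^2
= 63.0 / 1.86^2
= 63.0 / 3.4596
= 18.21 kg/m^2

18.21 kg/m^2


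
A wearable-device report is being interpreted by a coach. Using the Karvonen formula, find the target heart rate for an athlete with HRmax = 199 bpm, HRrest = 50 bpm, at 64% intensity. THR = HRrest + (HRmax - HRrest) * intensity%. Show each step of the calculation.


HRR = 199 - 50 = 149
THR = 50 + 149 * 0.64
= 50 + 95.36
= 145.36 bpm

145.36 bpm


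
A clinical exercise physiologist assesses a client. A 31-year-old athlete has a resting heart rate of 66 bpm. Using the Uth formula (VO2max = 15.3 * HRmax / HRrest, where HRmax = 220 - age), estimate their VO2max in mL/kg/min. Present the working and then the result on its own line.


HRmax = 220 - 31 = 189 bpm
Ratio = HRmax / HRrest = 189 / 66 = 2.8636
VO2max = 15.3 * 2.8636 = 43.81 mL/kg/min

43.81 mL/kg/min


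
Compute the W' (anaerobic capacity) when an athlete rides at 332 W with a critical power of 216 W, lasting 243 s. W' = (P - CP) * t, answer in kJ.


Above-CP power = 116 W
Duration = 243 s
W' = 116 * 243 = 28188 J
Convert: 28188 / 1000 = 28.188 kJ

28.188 kJ


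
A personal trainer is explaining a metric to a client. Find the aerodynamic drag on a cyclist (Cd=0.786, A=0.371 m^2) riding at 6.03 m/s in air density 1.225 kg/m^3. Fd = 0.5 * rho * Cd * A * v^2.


Fd = 0.5 * 1.225 * 0.786 * 0.371 * 6.03^2
= 0.5 * 1.225 * 0.786 * 0.371 * 36.3609
= 6.494 N

6.494 N


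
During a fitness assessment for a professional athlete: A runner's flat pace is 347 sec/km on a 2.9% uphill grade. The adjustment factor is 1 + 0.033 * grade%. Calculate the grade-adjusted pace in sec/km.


Factor = 1 + 0.033 * 2.9 = 1.0957
Adjusted pace = 347 * 1.0957
= 380.21 sec/km

380.21 s/km


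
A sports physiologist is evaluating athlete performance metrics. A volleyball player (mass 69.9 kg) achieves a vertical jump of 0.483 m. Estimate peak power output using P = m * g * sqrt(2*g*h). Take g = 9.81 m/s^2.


2 * g * h = 2 * 9.81 * 0.483 = 9.47646
sqrt(9.47646) = 3.078386 m/s
P = 69.9 * 9.81 * 3.078386 = 2110.91 W

2110.91 W


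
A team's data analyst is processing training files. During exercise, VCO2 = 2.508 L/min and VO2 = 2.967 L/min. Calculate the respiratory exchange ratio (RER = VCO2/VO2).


RER = VCO2 / VO2
= 2.508 / 2.967
= 0.8453

0.8453


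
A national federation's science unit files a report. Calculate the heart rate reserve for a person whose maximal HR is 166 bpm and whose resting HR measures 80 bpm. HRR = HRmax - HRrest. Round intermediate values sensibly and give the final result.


HRmax = 166 bpm
HRrest = 80 bpm
HRR = 166 - 80 = 86 bpm

86 bpm


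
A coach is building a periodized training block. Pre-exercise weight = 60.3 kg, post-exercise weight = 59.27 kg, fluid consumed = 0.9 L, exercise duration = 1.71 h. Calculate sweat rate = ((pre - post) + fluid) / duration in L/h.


Weight loss = 60.3 - 59.27 = 1.03 kg (approx L)
Total sweat = 1.03 + 0.9 = 1.93 L
Sweat rate = 1.93 / 1.71 = 1.129 L/h

1.129 L/h


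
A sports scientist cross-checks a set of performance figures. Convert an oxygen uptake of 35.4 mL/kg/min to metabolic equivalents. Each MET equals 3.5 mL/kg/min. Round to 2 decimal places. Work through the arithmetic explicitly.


One MET = 3.5 mL/kg/min
Number of METs = 35.4 / 3.5
= 10.11 METs

10.11 METs


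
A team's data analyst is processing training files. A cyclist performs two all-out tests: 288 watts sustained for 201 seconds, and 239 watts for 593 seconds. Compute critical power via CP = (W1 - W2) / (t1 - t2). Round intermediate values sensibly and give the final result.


W1 = P1 * t1 = 288 * 201 = 57888 J
W2 = P2 * t2 = 239 * 593 = 141727 J
CP = (57888 - 141727) / (201 - 593)
= 213.88 W

213.88 W


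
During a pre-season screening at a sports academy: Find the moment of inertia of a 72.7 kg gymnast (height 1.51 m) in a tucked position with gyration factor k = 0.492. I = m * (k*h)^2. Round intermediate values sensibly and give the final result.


Radius of gyration = 0.492 * 1.51 = 0.74292 m
I = 72.7 * 0.74292^2
= 72.7 * 0.55193
= 40.125 kg*m^2

40.125 kg*m^2


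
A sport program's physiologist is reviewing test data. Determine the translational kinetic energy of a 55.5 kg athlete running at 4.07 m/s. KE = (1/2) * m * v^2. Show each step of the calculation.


KE = 0.5 * m * v^2
= 0.5 * 55.5 * 4.07^2
= 0.5 * 55.5 * 16.5649
= 459.68 J

459.68 J


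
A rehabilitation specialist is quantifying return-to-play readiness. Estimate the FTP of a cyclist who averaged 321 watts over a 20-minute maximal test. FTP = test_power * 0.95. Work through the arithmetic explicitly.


FTP = 321 * 0.95 = 304.95 W

304.95 W


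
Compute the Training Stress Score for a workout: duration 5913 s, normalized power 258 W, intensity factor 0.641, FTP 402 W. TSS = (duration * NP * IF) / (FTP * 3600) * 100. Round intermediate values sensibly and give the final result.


Product = 5913 * 258 * 0.641 = 977880.114
Base = 402 * 3600 = 1447200
TSS = 977880.114 / 1447200 * 100 = 67.57

67.57 TSS


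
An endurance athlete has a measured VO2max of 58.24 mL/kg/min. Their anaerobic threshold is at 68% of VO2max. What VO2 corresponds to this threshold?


Anaerobic threshold VO2 = VO2max * 68%
= 58.24 * 0.68
= 39.6 mL/kg/min

39.6 mL/kg/min


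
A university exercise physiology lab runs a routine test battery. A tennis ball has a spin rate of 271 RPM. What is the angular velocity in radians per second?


Convert RPM to rad/s: multiply by 2*pi and divide by 60
omega = 271 * 2 * pi / 60
= 28.379 rad/s

28.379 rad/s


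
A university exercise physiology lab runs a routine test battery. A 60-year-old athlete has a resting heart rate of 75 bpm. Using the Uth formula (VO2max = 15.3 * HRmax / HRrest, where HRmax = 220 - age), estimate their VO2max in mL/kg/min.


HRmax = 220 - 60 = 160 bpm
Ratio = HRmax / HRrest = 160 / 75 = 2.1333
VO2max = 15.3 * 2.1333 = 32.64 mL/kg/min

32.64 mL/kg/min


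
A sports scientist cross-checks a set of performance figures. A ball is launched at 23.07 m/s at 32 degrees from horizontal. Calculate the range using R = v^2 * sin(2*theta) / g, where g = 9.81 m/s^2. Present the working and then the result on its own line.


sin(2 * 32) = sin(64) = 0.898794
v^2 = 23.07^2 = 532.2249
R = 532.2249 * 0.898794 / 9.81
= 48.763 m

48.763 m


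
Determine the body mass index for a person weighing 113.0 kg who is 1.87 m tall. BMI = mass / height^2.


BMI = mass / height^2
= 113.0 / 1.87^2
= 113.0 / 3.4969
= 32.31 kg/m^2

32.31 kg/m^2


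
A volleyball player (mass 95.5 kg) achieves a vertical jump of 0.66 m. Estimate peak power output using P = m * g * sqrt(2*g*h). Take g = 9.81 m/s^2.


2 * g * h = 2 * 9.81 * 0.66 = 12.9492
sqrt(12.9492) = 3.5985 m/s
P = 95.5 * 9.81 * 3.5985 = 3371.27 W

3371.27 W


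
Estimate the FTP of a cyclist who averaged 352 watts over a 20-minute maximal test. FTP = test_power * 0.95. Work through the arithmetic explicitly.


FTP = 352 * 0.95 = 334.4 W

334.4 W


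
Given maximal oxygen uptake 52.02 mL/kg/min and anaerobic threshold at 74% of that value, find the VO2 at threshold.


Percentage as decimal = 0.74
VO2 at AT = 52.02 * 0.74 = 38.49 mL/kg/min

38.49 mL/kg/min


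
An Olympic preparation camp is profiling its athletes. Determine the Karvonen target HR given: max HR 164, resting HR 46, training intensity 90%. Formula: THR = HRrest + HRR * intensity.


HRR = HRmax - HRrest = 164 - 46 = 118
THR = 46 + 118 * 0.9
= 152.2 bpm

152.2 bpm


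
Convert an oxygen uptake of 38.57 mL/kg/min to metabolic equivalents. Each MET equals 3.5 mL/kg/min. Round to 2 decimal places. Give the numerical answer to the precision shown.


One MET = 3.5 mL/kg/min
Number of METs = 38.57 / 3.5
= 11.02 METs

11.02 METs


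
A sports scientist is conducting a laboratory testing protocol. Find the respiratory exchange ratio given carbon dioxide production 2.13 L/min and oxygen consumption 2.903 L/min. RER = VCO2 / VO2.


VCO2 = 2.13 L/min
VO2 = 2.903 L/min
RER = 2.13 / 2.903 = 0.7337

0.7337


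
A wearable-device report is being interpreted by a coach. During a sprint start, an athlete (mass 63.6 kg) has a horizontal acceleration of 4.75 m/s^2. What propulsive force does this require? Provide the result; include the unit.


Propulsive force = mass * acceleration
= 63.6 kg * 4.75 m/s^2
= 302.1 N

302.1 N


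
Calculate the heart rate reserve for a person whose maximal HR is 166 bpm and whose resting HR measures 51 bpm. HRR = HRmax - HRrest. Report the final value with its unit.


HRmax = 166 bpm
HRrest = 51 bpm
HRR = 166 - 51 = 115 bpm

115 bpm


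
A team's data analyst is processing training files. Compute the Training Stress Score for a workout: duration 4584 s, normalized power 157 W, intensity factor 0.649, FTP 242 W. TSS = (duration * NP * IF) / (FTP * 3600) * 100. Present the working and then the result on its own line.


Product = 4584 * 157 * 0.649 = 467077.512
Base = 242 * 3600 = 871200
TSS = 467077.512 / 871200 * 100 = 53.61

53.61 TSS


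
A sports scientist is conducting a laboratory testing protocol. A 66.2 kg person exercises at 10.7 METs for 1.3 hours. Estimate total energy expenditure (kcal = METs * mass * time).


Energy = METs * mass(kg) * time(h)
= 10.7 * 66.2 * 1.3
= 920.84 kcal

920.84 kcal


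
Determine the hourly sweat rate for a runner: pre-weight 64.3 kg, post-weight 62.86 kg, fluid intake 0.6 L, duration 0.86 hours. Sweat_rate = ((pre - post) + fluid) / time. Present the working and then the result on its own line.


Mass lost = 64.3 - 62.86 = 1.44 kg
Add fluid consumed: 1.44 + 0.6 = 2.04 L total sweat
Sweat rate = 2.04 / 0.86 = 2.372 L/h

2.372 L/h


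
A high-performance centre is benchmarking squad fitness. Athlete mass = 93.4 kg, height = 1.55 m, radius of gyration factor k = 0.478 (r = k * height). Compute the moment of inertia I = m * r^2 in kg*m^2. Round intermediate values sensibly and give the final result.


r = k * height = 0.478 * 1.55 = 0.7409 m
r^2 = 0.7409^2 = 0.548933
I = 93.4 * 0.548933 = 51.27 kg*m^2

51.27 kg*m^2


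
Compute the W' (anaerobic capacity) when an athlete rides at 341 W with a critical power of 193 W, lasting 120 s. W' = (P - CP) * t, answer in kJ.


Above-CP power = 148 W
Duration = 120 s
W' = 148 * 120 = 17760 J
Convert: 17760 / 1000 = 17.76 kJ

17.76 kJ


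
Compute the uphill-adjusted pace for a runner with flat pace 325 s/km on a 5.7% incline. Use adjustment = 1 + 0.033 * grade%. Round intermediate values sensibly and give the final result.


Adjustment factor = 1 + 0.033 * 5.7 = 1.1881
Grade-adjusted pace = 325 * 1.1881 = 386.13 s/km

386.13 s/km


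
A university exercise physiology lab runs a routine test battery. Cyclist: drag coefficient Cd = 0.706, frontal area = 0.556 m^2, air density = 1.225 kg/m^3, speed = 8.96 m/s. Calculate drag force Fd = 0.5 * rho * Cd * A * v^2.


v^2 = 8.96^2 = 80.2816
Fd = 0.5 * 1.225 * 0.706 * 0.556 * 80.2816
= 19.302 N

19.302 N


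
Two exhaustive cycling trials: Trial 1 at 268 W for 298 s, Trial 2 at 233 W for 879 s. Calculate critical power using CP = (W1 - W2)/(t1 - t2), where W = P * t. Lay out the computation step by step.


W1 = 268 * 298 = 79864 J
W2 = 233 * 879 = 204807 J
CP = (79864 - 204807) / (298 - 879)
= -124943 / -581
= 215.05 W

215.05 W


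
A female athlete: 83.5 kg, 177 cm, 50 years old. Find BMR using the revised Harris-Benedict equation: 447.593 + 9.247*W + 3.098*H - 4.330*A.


Intercept = 447.593
Weight contribution = 9.247 * 83.5 = 772.1245
Height contribution = 3.098 * 177 = 548.346
Age contribution = 4.33 * 50 = 216.5
BMR = 447.593 + 772.1245 + 548.346 - 216.5
= 1551.56 kcal/day

1551.56 kcal/day


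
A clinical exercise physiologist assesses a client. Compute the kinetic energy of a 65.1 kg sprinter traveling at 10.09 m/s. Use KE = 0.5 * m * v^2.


Velocity squared = 101.8081
KE = 0.5 * 65.1 * 101.8081 = 3313.85 J

3313.85 J


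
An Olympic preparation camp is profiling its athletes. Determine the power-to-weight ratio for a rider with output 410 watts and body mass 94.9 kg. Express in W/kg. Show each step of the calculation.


P/W = 410 / 94.9 = 4.32 W/kg

4.32 W/kg


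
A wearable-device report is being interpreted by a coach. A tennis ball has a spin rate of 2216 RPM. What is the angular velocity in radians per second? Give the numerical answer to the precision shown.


Convert RPM to rad/s: multiply by 2*pi and divide by 60
omega = 2216 * 2 * pi / 60
= 232.059 rad/s

232.059 rad/s


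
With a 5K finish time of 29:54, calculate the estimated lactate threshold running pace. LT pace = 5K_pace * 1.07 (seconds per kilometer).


Race duration = 1794 s for 5 km
Average pace = 1794 / 5 = 358.8 s/km
LT pace = 358.8 * 1.07
= 383.92 s/km

383.92 s/km


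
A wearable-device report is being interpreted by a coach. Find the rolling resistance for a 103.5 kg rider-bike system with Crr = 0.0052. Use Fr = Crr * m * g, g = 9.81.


m * g = 103.5 * 9.81 = 1015.335 N
Fr = 0.0052 * 1015.335 = 5.28 N

5.28 N


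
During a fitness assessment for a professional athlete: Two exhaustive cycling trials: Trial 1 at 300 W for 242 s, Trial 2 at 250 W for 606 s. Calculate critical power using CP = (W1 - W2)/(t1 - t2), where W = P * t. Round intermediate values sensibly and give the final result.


W1 = 300 * 242 = 72600 J
W2 = 250 * 606 = 151500 J
CP = (72600 - 151500) / (242 - 606)
= -78900 / -364
= 216.76 W

216.76 W


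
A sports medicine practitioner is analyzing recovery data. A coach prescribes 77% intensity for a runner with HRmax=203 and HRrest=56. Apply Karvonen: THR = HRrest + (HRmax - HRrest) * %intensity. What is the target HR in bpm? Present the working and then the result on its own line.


Heart rate reserve = 203 - 56 = 147
Intensity fraction = 77 / 100 = 0.77
THR = 56 + 147 * 0.77 = 169.19 bpm

169.19 bpm


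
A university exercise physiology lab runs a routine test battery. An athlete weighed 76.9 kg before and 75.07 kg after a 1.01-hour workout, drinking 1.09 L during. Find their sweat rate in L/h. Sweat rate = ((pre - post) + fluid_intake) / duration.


Body mass change = 1.83 kg
Total sweat loss = 1.83 + 1.09 = 2.92 L
Rate = 2.92 / 1.01 = 2.891 L/h

2.891 L/h


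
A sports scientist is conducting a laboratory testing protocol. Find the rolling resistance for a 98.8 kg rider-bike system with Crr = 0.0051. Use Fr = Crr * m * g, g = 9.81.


m * g = 98.8 * 9.81 = 969.228 N
Fr = 0.0051 * 969.228 = 4.943 N

4.943 N


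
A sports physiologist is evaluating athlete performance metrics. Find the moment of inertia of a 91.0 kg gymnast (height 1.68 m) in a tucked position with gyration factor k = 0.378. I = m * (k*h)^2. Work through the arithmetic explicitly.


Radius of gyration = 0.378 * 1.68 = 0.63504 m
I = 91.0 * 0.63504^2
= 91.0 * 0.403276
= 36.698 kg*m^2

36.698 kg*m^2


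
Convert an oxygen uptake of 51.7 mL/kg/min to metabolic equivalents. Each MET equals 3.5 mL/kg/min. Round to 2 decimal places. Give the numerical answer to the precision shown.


One MET = 3.5 mL/kg/min
Number of METs = 51.7 / 3.5
= 14.77 METs

14.77 METs


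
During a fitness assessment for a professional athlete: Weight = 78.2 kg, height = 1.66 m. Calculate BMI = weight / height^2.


height^2 = 1.66^2 = 2.7556
BMI = 78.2 / 2.7556 = 28.38 kg/m^2

28.38 kg/m^2


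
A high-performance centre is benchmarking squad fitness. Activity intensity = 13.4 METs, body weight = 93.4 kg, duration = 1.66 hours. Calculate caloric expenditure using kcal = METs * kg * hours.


kcal = 13.4 * 93.4 * 1.66
= 1251.56 * 1.66
= 2077.59 kcal

2077.59 kcal


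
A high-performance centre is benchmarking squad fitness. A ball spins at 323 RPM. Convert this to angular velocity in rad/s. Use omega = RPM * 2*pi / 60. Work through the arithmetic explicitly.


omega = 323 * 2 * pi / 60
= 323 * 6.28318531 / 60
= 2029.469 / 60
= 33.824 rad/s

33.824 rad/s


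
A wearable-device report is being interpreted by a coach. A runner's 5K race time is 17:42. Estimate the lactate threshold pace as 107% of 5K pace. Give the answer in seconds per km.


Total race time = 17*60 + 42 = 1062 seconds
5K pace = 1062 / 5 = 212.4 sec/km
LT pace = 212.4 * 1.07 = 227.27 sec/km

227.27 s/km


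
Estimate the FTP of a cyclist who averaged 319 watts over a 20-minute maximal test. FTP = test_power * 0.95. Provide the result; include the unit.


FTP = 319 * 0.95 = 303.05 W

303.05 W


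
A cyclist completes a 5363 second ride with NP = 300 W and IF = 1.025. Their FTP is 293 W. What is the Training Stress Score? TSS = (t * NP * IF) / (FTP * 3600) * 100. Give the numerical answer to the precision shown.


t * NP * IF = 5363 * 300 * 1.025 = 1649122.5
FTP * 3600 = 1054800
TSS = (1649122.5 / 1054800) * 100 = 156.34

156.34 TSS


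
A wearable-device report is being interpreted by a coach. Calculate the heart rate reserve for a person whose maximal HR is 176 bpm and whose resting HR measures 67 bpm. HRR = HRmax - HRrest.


HRmax = 176 bpm
HRrest = 67 bpm
HRR = 176 - 67 = 109 bpm

109 bpm


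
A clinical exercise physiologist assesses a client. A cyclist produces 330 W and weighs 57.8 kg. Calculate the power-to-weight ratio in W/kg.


P/W = power / mass
= 330 / 57.8
= 5.709 W/kg

5.709 W/kg


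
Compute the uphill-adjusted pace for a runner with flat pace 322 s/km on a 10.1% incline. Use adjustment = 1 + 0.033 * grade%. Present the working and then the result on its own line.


Adjustment factor = 1 + 0.033 * 10.1 = 1.3333
Grade-adjusted pace = 322 * 1.3333 = 429.32 s/km

429.32 s/km


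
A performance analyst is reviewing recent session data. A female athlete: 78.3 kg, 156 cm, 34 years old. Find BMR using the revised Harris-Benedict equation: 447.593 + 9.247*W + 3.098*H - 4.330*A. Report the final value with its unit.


Intercept = 447.593
Weight contribution = 9.247 * 78.3 = 724.0401
Height contribution = 3.098 * 156 = 483.288
Age contribution = 4.33 * 34 = 147.22
BMR = 447.593 + 724.0401 + 483.288 - 147.22
= 1507.7 kcal/day

1507.7 kcal/day


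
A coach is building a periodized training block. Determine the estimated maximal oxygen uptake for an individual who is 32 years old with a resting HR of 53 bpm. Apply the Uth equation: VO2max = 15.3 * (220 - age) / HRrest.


HRmax = 220 - 32 = 188
VO2max = 15.3 * (188 / 53)
= 15.3 * 3.5472
= 54.27 mL/kg/min

54.27 mL/kg/min
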